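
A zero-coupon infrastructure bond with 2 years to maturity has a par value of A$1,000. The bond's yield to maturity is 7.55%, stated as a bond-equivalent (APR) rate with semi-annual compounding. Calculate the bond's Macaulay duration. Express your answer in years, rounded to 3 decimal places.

2.000 years

A zero-coupon bond has a single cash flow at maturity, so its Macaulay duration equals its maturity: 2 years.
(Equivalently: 4 semi-annual periods ÷ 2 = 2 years.)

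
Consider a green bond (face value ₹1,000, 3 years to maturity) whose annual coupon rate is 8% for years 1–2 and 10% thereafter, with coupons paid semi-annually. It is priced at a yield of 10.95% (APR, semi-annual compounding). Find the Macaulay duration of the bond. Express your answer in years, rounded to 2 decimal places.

Periodic yield y = 0.05475. Discount each cash flow and weight by its period:
  t   CF        PV=CF/(1+0.05475)^t    t·PV
  1        40.00        37.9237        37.9237
  2        40.00        35.9551        71.9103
  3        40.00        34.0888       102.2663
  4        40.00        32.3193       129.2772
  5        50.00        38.3021       191.5104
  6     1,050.00       762.5917     4,575.5504
  Σ                    941.1807     5,108.4383
Price P = Σ PV = 941.1807.
Macaulay duration = Σ(t·PV) / P = 5,108.4383 / 941.1807 = 5.42769 half-year periods.
In years: 5.42769 / 2 = 2.71385 years.

2.71 years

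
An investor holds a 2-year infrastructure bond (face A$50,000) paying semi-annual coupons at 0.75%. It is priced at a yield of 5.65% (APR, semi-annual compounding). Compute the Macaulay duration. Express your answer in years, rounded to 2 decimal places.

1.99 years

Periodic yield y = 0.02825. Discount each cash flow and weight by its period:
  t   CF        PV=CF/(1+0.02825)^t    t·PV
  1       187.50       182.3487       182.3487
  2       187.50       177.3388       354.6777
  3       187.50       172.4666       517.3999
  4    50,187.50    44,895.2806   179,581.1222
  Σ                 45,427.4347   180,635.5485
Price P = Σ PV = 45,427.4347.
Macaulay duration = Σ(t·PV) / P = 180,635.5485 / 45,427.4347 = 3.97635 half-year periods.
In years: 3.97635 / 2 = 1.98818 years.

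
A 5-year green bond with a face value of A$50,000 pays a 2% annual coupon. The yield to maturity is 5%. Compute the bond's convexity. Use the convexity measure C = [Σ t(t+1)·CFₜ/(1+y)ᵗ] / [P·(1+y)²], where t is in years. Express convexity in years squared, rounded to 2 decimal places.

25.71

With y = 0.05:
  t   CF        PV=CF/(1+0.05)^t    t·PV        t(t+1)·PV
  1     1,000.00       952.3810       952.3810       1,904.7619
  2     1,000.00       907.0295     1,814.0590       5,442.1769
  3     1,000.00       863.8376     2,591.5128      10,366.0512
  4     1,000.00       822.7025     3,290.8099      16,454.0495
  5    51,000.00    39,959.8345   199,799.1724   1,198,795.0347
  Σ                 43,505.7850   208,447.9351   1,232,962.0742
P = 43,505.7850.
Convexity = Σ t(t+1)·PV / [P·(1+y)²] = 1,232,962.0742 / (43,505.7850 × 1.102500) = 25.70538.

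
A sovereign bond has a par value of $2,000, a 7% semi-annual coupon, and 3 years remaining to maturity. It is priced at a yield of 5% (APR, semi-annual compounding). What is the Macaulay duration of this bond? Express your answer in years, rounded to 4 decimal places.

Periodic yield y = 0.025. Discount each cash flow and weight by its period:
  t   CF        PV=CF/(1+0.025)^t    t·PV
  1        70.00        68.2927        68.2927
  2        70.00        66.6270       133.2540
  3        70.00        65.0020       195.0059
  4        70.00        63.4165       253.6662
  5        70.00        61.8698       309.3490
  6     2,070.00     1,784.9545    10,709.7271
  Σ                  2,110.1625    11,669.2948
Price P = Σ PV = 2,110.1625.
Macaulay duration = Σ(t·PV) / P = 11,669.2948 / 2,110.1625 = 5.53005 half-year periods.
In years: 5.53005 / 2 = 2.76502 years.

2.7650 years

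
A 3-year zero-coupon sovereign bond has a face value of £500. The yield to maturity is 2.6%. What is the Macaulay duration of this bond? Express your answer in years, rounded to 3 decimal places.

3.000 years

A zero-coupon bond has a single cash flow at maturity, so its Macaulay duration equals its maturity: 3 years.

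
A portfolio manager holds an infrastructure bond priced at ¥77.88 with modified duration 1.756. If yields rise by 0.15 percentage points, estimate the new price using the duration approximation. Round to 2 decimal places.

¥77.67

Duration approximation: ΔP/P ≈ -D_mod · Δy = -1.756 × (+0.0015) = -0.002634.
New price ≈ 77.88 × (1 - 0.002634) = 77.67486408.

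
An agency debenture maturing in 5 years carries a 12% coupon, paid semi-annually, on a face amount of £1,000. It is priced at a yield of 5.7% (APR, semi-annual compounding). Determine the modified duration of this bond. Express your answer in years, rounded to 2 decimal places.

Periodic yield y = 0.0285. First find Macaulay duration:
  t   CF        PV=CF/(1+0.0285)^t    t·PV
  1        60.00        58.3374        58.3374
  2        60.00        56.7208       113.4417
  3        60.00        55.1491       165.4473
  4        60.00        53.6209       214.4836
  5        60.00        52.1350       260.6752
  6        60.00        50.6904       304.1422
  7        60.00        49.2857       345.0001
  8        60.00        47.9200       383.3601
  9        60.00        46.5921       419.3292
  10    1,060.00       800.3186     8,003.1859
  Σ                  1,270.7701    10,267.4026
P = 1,270.7701; Macaulay duration = 10,267.4026 / 1,270.7701 = 8.07967 half-year periods = 4.03983 years.
Modified duration = D_Mac / (1 + y) = 4.03983 / 1.0285 = 3.92789 years.

3.93 years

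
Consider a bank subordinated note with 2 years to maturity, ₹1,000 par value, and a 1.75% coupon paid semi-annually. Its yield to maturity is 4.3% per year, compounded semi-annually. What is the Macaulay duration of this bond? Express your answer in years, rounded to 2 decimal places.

1.97 years

Periodic yield y = 0.0215. Discount each cash flow and weight by its period:
  t   CF        PV=CF/(1+0.0215)^t    t·PV
  1         8.75         8.5658         8.5658
  2         8.75         8.3855        16.7711
  3         8.75         8.2091        24.6272
  4     1,008.75       926.4672     3,705.8689
  Σ                    951.6277     3,755.8330
Price P = Σ PV = 951.6277.
Macaulay duration = Σ(t·PV) / P = 3,755.8330 / 951.6277 = 3.94675 half-year periods.
In years: 3.94675 / 2 = 1.97337 years.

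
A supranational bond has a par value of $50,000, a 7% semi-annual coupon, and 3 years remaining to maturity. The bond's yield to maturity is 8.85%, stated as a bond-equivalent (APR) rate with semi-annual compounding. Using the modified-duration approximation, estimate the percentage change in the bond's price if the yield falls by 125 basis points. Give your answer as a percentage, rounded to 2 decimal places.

+3.29%

Periodic yield y = 0.04425. Modified duration first:
  t   CF        PV=CF/(1+0.04425)^t    t·PV
  1     1,750.00     1,675.8439     1,675.8439
  2     1,750.00     1,604.8302     3,209.6603
  3     1,750.00     1,536.8256     4,610.4769
  4     1,750.00     1,471.7028     5,886.8112
  5     1,750.00     1,409.3395     7,046.6976
  6    51,750.00    39,910.1583   239,460.9499
  Σ                 47,608.7003   261,890.4398
P = 47,608.7003; D_Mac = 5.50089 half-year periods = 2.75045 yrs; D_mod = 2.75045/(1+0.04425) = 2.63390 yrs.
ΔP/P ≈ -D_mod · Δy = -2.63390 × (-0.0125) = +0.032924 = +3.2924%.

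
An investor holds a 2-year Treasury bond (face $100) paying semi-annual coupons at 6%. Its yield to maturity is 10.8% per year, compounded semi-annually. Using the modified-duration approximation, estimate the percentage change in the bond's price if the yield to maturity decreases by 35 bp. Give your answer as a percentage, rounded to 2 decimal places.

+0.63%

Periodic yield y = 0.054. Modified duration first:
  t   CF        PV=CF/(1+0.054)^t    t·PV
  1         3.00         2.8463         2.8463
  2         3.00         2.7005         5.4009
  3         3.00         2.5621         7.6864
  4       103.00        83.4593       333.8372
  Σ                     91.5682       349.7708
P = 91.5682; D_Mac = 3.81978 half-year periods = 1.90989 yrs; D_mod = 1.90989/(1+0.054) = 1.81204 yrs.
ΔP/P ≈ -D_mod · Δy = -1.81204 × (-0.0035) = +0.006342 = +0.6342%.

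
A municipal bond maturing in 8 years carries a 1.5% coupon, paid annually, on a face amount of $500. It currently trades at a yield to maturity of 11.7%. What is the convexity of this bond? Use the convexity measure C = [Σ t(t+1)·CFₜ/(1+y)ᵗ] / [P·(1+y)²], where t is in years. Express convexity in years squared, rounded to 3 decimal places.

With y = 0.117:
  t   CF        PV=CF/(1+0.117)^t    t·PV        t(t+1)·PV
  1         7.50         6.7144         6.7144          13.4288
  2         7.50         6.0111        12.0222          36.0667
  3         7.50         5.3815        16.1444          64.5778
  4         7.50         4.8178        19.2712          96.3560
  5         7.50         4.3132        21.5658         129.3947
  6         7.50         3.8614        23.1683         162.1778
  7         7.50         3.4569        24.1984         193.5874
  8       507.50       209.4164     1,675.3311      15,077.9798
  Σ                    243.9726     1,798.4158      15,773.5690
P = 243.9726.
Convexity = Σ t(t+1)·PV / [P·(1+y)²] = 15,773.5690 / (243.9726 × 1.247689) = 51.81822.

51.818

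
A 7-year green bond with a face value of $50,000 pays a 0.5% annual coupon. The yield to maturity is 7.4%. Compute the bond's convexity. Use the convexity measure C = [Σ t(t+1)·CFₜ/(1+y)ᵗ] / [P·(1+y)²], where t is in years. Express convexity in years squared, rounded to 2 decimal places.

With y = 0.074:
  t   CF        PV=CF/(1+0.074)^t    t·PV        t(t+1)·PV
  1       250.00       232.7747       232.7747         465.5493
  2       250.00       216.7362       433.4724       1,300.4172
  3       250.00       201.8028       605.4084       2,421.6335
  4       250.00       187.8983       751.5933       3,757.9663
  5       250.00       174.9519       874.7594       5,248.5563
  6       250.00       162.8975       977.3848       6,841.6934
  7    50,250.00    30,486.3967   213,404.7769   1,707,238.2153
  Σ                 31,663.4580   217,280.1698   1,727,274.0313
P = 31,663.4580.
Convexity = Σ t(t+1)·PV / [P·(1+y)²] = 1,727,274.0313 / (31,663.4580 × 1.153476) = 47.29272.

47.29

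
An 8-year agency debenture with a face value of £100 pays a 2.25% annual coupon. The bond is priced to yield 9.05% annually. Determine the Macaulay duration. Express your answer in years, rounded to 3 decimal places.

7.213 years

Periodic yield y = 0.0905. Discount each cash flow and weight by its year:
  t   CF        PV=CF/(1+0.0905)^t    t·PV
  1         2.25         2.0633         2.0633
  2         2.25         1.8920         3.7841
  3         2.25         1.7350         5.2051
  4         2.25         1.5910         6.3641
  5         2.25         1.4590         7.2950
  6         2.25         1.3379         8.0275
  7         2.25         1.2269         8.5882
  8       102.25        51.1279       409.0232
  Σ                     62.4331       450.3504
Price P = Σ PV = 62.4331.
Macaulay duration = Σ(t·PV) / P = 450.3504 / 62.4331 = 7.21333 years.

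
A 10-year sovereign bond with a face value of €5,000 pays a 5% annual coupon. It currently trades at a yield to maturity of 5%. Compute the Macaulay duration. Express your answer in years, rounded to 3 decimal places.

8.108 years

Periodic yield y = 0.05. Discount each cash flow and weight by its year:
  t   CF        PV=CF/(1+0.05)^t    t·PV
  1       250.00       238.0952       238.0952
  2       250.00       226.7574       453.5147
  3       250.00       215.9594       647.8782
  4       250.00       205.6756       822.7025
  5       250.00       195.8815       979.4077
  6       250.00       186.5538     1,119.3231
  7       250.00       177.6703     1,243.6923
  8       250.00       169.2098     1,353.6787
  9       250.00       161.1522     1,450.3701
  10    5,250.00     3,223.0446    32,230.4458
  Σ                  5,000.0000    40,539.1084
Price P = Σ PV = 5,000.0000.
Macaulay duration = Σ(t·PV) / P = 40,539.1084 / 5,000.0000 = 8.10782 years.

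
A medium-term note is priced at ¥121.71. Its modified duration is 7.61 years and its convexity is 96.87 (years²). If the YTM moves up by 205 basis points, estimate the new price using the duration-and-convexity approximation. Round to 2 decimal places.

Duration effect: -D_mod·Δy = -7.61 × (+0.0205) = -0.156005
Convexity effect: ½·C·(Δy)² = 0.5 × 96.87 × (0.0205)² = +0.02035480875
ΔP/P ≈ -0.156005 + 0.02035480875 = -0.13565019125
New price ≈ 121.71 × (1 - 0.13565019125) = 105.2000152229625.

¥105.20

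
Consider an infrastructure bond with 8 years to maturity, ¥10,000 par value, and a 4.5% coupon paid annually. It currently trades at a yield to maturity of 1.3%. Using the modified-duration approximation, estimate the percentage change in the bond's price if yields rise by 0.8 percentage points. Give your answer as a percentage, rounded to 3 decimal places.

Periodic yield y = 0.013. Modified duration first:
  t   CF        PV=CF/(1+0.013)^t    t·PV
  1       450.00       444.2251       444.2251
  2       450.00       438.5243       877.0485
  3       450.00       432.8966     1,298.6898
  4       450.00       427.3412     1,709.3647
  5       450.00       421.8570     2,109.2851
  6       450.00       416.4433     2,498.6596
  7       450.00       411.0990     2,877.6928
  8    10,450.00     9,424.1183    75,392.9461
  Σ                 12,416.5046    87,207.9118
P = 12,416.5046; D_Mac = 7.02355 yrs; D_mod = 7.02355/(1+0.013) = 6.93341 yrs.
ΔP/P ≈ -D_mod · Δy = -6.93341 × (+0.008) = -0.055467 = -5.5467%.

-5.547%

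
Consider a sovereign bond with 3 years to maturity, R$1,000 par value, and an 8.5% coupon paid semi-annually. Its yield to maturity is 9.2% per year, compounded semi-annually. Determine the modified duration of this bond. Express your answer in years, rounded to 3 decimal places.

Periodic yield y = 0.046. First find Macaulay duration:
  t   CF        PV=CF/(1+0.046)^t    t·PV
  1        42.50        40.6310        40.6310
  2        42.50        38.8441        77.6883
  3        42.50        37.1359       111.4077
  4        42.50        35.5028       142.0111
  5        42.50        33.9415       169.7073
  6     1,042.50       795.9503     4,775.7019
  Σ                    982.0055     5,317.1472
P = 982.0055; Macaulay duration = 5,317.1472 / 982.0055 = 5.41458 half-year periods = 2.70729 years.
Modified duration = D_Mac / (1 + y) = 2.70729 / 1.046 = 2.58823 years.

2.588 years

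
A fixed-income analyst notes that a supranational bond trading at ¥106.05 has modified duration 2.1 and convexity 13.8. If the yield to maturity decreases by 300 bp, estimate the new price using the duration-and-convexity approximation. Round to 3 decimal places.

¥113.390

Duration effect: -D_mod·Δy = -2.1 × (-0.03) = +0.063000
Convexity effect: ½·C·(Δy)² = 0.5 × 13.8 × (-0.03)² = +0.0062100
ΔP/P ≈ +0.063000 + 0.0062100 = +0.069210
New price ≈ 106.05 × (1 + 0.069210) = 113.3897205.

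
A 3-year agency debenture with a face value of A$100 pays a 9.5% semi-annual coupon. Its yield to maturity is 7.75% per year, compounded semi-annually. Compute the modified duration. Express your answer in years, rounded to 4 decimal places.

Periodic yield y = 0.03875. First find Macaulay duration:
  t   CF        PV=CF/(1+0.03875)^t    t·PV
  1         4.75         4.5728         4.5728
  2         4.75         4.4022         8.8044
  3         4.75         4.2380        12.7140
  4         4.75         4.0799        16.3196
  5         4.75         3.9277        19.6385
  6       104.75        83.3850       500.3099
  Σ                    104.6056       562.3592
P = 104.6056; Macaulay duration = 562.3592 / 104.6056 = 5.37600 half-year periods = 2.68800 years.
Modified duration = D_Mac / (1 + y) = 2.68800 / 1.03875 = 2.58772 years.

2.5877 years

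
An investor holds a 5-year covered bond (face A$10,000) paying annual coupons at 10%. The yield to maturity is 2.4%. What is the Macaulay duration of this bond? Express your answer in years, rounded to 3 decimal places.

4.296 years

Periodic yield y = 0.024. Discount each cash flow and weight by its year:
  t   CF        PV=CF/(1+0.024)^t    t·PV
  1     1,000.00       976.5625       976.5625
  2     1,000.00       953.6743     1,907.3486
  3     1,000.00       931.3226     2,793.9677
  4     1,000.00       909.4947     3,637.9788
  5    11,000.00     9,769.9626    48,849.8131
  Σ                 13,541.0167    58,165.6707
Price P = Σ PV = 13,541.0167.
Macaulay duration = Σ(t·PV) / P = 58,165.6707 / 13,541.0167 = 4.29552 years.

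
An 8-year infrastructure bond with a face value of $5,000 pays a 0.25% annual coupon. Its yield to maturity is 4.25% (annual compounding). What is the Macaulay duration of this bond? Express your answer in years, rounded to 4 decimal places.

7.9155 years

Periodic yield y = 0.0425. Discount each cash flow and weight by its year:
  t   CF        PV=CF/(1+0.0425)^t    t·PV
  1        12.50        11.9904        11.9904
  2        12.50        11.5016        23.0032
  3        12.50        11.0327        33.0981
  4        12.50        10.5829        42.3317
  5        12.50        10.1515        50.7574
  6        12.50         9.7376        58.4258
  7        12.50         9.3407        65.3846
  8     5,012.50     3,592.9062    28,743.2494
  Σ                  3,667.2436    29,028.2407
Price P = Σ PV = 3,667.2436.
Macaulay duration = Σ(t·PV) / P = 29,028.2407 / 3,667.2436 = 7.91555 years.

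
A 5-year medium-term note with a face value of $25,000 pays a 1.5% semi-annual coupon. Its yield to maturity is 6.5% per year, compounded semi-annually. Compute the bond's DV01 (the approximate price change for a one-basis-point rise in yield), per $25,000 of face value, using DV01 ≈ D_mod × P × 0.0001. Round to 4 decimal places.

Periodic yield y = 0.0325.
  t   CF        PV=CF/(1+0.0325)^t    t·PV
  1       187.50       181.5981       181.5981
  2       187.50       175.8819       351.7638
  3       187.50       170.3457       511.0370
  4       187.50       164.9837       659.9348
  5       187.50       159.7905       798.9525
  6       187.50       154.7608       928.5647
  7       187.50       149.8894     1,049.2256
  8       187.50       145.1713     1,161.3705
  9       187.50       140.6018     1,265.4158
  10   25,187.50    18,292.9800   182,929.8003
  Σ                 19,736.0031   189,837.6630
P = 19,736.0031; D_Mac = 9.61885 half-year periods = 4.80943 yrs; D_mod = 4.65804 yrs.
DV01 ≈ 4.65804 × 19,736.0031 × 0.0001 = 9.193107.

$9.1931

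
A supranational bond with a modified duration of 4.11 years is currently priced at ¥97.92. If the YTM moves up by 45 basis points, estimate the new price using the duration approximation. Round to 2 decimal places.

Duration approximation: ΔP/P ≈ -D_mod · Δy = -4.11 × (+0.0045) = -0.018495.
New price ≈ 97.92 × (1 - 0.018495) = 96.1089696.

¥96.11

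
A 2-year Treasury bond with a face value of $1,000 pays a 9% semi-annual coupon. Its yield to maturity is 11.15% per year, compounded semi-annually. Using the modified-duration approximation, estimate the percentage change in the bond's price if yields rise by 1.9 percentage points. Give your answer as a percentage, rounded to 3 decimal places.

-3.369%

Periodic yield y = 0.05575. Modified duration first:
  t   CF        PV=CF/(1+0.05575)^t    t·PV
  1        45.00        42.6237        42.6237
  2        45.00        40.3729        80.7459
  3        45.00        38.2410       114.7230
  4     1,045.00       841.1471     3,364.5882
  Σ                    962.3847     3,602.6808
P = 962.3847; D_Mac = 3.74349 half-year periods = 1.87175 yrs; D_mod = 1.87175/(1+0.05575) = 1.77291 yrs.
ΔP/P ≈ -D_mod · Δy = -1.77291 × (+0.019) = -0.033685 = -3.3685%.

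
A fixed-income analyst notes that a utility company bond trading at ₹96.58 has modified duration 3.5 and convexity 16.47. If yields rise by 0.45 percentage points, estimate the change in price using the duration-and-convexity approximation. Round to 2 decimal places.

-₹1.51

Duration effect: -D_mod·Δy = -3.5 × (+0.0045) = -0.015750
Convexity effect: ½·C·(Δy)² = 0.5 × 16.47 × (0.0045)² = +0.00016675875
ΔP/P ≈ -0.015750 + 0.00016675875 = -0.01558324125
ΔP ≈ 96.58 × (-0.01558324125) = -1.505029439925.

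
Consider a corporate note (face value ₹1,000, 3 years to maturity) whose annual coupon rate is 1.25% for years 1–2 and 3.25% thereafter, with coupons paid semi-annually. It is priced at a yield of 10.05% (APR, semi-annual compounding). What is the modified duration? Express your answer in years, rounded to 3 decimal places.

2.801 years

Periodic yield y = 0.05025. First find Macaulay duration:
  t   CF        PV=CF/(1+0.05025)^t    t·PV
  1         6.25         5.9510         5.9510
  2         6.25         5.6662        11.3325
  3         6.25         5.3951        16.1854
  4         6.25         5.1370        20.5480
  5        16.25        12.7172        63.5858
  6     1,016.25       757.2590     4,543.5537
  Σ                    792.1254     4,661.1563
P = 792.1254; Macaulay duration = 4,661.1563 / 792.1254 = 5.88437 half-year periods = 2.94218 years.
Modified duration = D_Mac / (1 + y) = 2.94218 / 1.05025 = 2.80141 years.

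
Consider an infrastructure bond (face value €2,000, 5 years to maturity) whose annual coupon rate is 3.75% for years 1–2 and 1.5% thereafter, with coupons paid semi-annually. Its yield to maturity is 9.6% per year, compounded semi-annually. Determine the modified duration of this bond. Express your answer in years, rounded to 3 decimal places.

Periodic yield y = 0.048. First find Macaulay duration:
  t   CF        PV=CF/(1+0.048)^t    t·PV
  1        37.50        35.7824        35.7824
  2        37.50        34.1436        68.2871
  3        37.50        32.5797        97.7392
  4        37.50        31.0875       124.3501
  5        15.00        11.8655        59.3273
  6        15.00        11.3220        67.9321
  7        15.00        10.8034        75.6241
  8        15.00        10.3086        82.4690
  9        15.00         9.8365        88.5283
  10    2,015.00     1,260.8465    12,608.4652
  Σ                  1,448.5758    13,308.5049
P = 1,448.5758; Macaulay duration = 13,308.5049 / 1,448.5758 = 9.18730 half-year periods = 4.59365 years.
Modified duration = D_Mac / (1 + y) = 4.59365 / 1.048 = 4.38326 years.

4.383 years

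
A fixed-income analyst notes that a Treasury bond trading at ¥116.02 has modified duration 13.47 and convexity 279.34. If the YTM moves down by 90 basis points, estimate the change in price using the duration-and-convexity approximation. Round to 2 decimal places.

Duration effect: -D_mod·Δy = -13.47 × (-0.009) = +0.121230
Convexity effect: ½·C·(Δy)² = 0.5 × 279.34 × (-0.009)² = +0.01131327
ΔP/P ≈ +0.121230 + 0.01131327 = +0.13254327
ΔP ≈ 116.02 × (+0.13254327) = +15.3776701854.

+¥15.38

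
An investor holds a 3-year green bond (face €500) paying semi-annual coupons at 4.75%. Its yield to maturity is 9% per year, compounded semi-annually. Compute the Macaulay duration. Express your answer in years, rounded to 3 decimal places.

2.819 years

Periodic yield y = 0.045. Discount each cash flow and weight by its period:
  t   CF        PV=CF/(1+0.045)^t    t·PV
  1       11.875        11.3636        11.3636
  2       11.875        10.8743        21.7486
  3       11.875        10.4060        31.2181
  4       11.875         9.9579        39.8317
  5       11.875         9.5291        47.6455
  6      511.875       393.0666     2,358.3998
  Σ                    445.1976     2,510.2073
Price P = Σ PV = 445.1976.
Macaulay duration = Σ(t·PV) / P = 2,510.2073 / 445.1976 = 5.63841 half-year periods.
In years: 5.63841 / 2 = 2.81921 years.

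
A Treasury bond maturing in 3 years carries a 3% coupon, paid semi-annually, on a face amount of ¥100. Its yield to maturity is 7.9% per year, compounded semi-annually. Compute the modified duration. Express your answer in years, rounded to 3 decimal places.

2.772 years

Periodic yield y = 0.0395. First find Macaulay duration:
  t   CF        PV=CF/(1+0.0395)^t    t·PV
  1         1.50         1.4430         1.4430
  2         1.50         1.3882         2.7763
  3         1.50         1.3354         4.0063
  4         1.50         1.2847         5.1387
  5         1.50         1.2359         6.1793
  6       101.50        80.4487       482.6923
  Σ                     87.1358       502.2358
P = 87.1358; Macaulay duration = 502.2358 / 87.1358 = 5.76383 half-year periods = 2.88191 years.
Modified duration = D_Mac / (1 + y) = 2.88191 / 1.0395 = 2.77240 years.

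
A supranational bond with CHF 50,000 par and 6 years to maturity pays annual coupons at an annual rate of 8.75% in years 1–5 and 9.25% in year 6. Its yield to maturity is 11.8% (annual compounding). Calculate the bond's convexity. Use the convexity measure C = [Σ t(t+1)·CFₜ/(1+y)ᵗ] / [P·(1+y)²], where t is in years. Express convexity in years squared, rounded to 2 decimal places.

25.06

With y = 0.118:
  t   CF        PV=CF/(1+0.118)^t    t·PV        t(t+1)·PV
  1     4,375.00     3,913.2379     3,913.2379       7,826.4758
  2     4,375.00     3,500.2128     7,000.4256      21,001.2769
  3     4,375.00     3,130.7807     9,392.3421      37,569.3683
  4     4,375.00     2,800.3405    11,201.3620      56,006.8102
  5     4,375.00     2,504.7768    12,523.8842      75,143.3053
  6    54,625.00    27,973.1020   167,838.6119   1,174,870.2833
  Σ                 43,822.4508   211,869.8638   1,372,417.5199
P = 43,822.4508.
Convexity = Σ t(t+1)·PV / [P·(1+y)²] = 1,372,417.5199 / (43,822.4508 × 1.249924) = 25.05567.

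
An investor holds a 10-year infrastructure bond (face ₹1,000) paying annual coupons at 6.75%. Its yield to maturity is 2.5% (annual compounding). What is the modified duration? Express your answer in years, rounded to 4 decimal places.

Periodic yield y = 0.025. First find Macaulay duration:
  t   CF        PV=CF/(1+0.025)^t    t·PV
  1        67.50        65.8537        65.8537
  2        67.50        64.2475       128.4949
  3        67.50        62.6805       188.0414
  4        67.50        61.1517       244.6067
  5        67.50        59.6602       298.3008
  6        67.50        58.2050       349.2302
  7        67.50        56.7854       397.4978
  8        67.50        55.4004       443.2031
  9        67.50        54.0492       486.4425
  10    1,067.50       833.9293     8,339.2929
  Σ                  1,371.9627    10,940.9641
P = 1,371.9627; Macaulay duration = 10,940.9641 / 1,371.9627 = 7.97468 years.
Modified duration = D_Mac / (1 + y) = 7.97468 / 1.025 = 7.78018 years.

7.7802 years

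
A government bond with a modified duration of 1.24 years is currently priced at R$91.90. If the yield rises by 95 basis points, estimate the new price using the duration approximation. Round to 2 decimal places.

Duration approximation: ΔP/P ≈ -D_mod · Δy = -1.24 × (+0.0095) = -0.011780.
New price ≈ 91.90 × (1 - 0.011780) = 90.817418.

R$90.82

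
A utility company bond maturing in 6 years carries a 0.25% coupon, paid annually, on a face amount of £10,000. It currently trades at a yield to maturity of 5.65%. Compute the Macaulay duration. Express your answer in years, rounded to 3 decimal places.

5.955 years

Periodic yield y = 0.0565. Discount each cash flow and weight by its year:
  t   CF        PV=CF/(1+0.0565)^t    t·PV
  1        25.00        23.6630        23.6630
  2        25.00        22.3976        44.7952
  3        25.00        21.1998        63.5994
  4        25.00        20.0661        80.2642
  5        25.00        18.9930        94.9648
  6    10,025.00     7,208.8730    43,253.2378
  Σ                  7,315.1924    43,560.5244
Price P = Σ PV = 7,315.1924.
Macaulay duration = Σ(t·PV) / P = 43,560.5244 / 7,315.1924 = 5.95480 years.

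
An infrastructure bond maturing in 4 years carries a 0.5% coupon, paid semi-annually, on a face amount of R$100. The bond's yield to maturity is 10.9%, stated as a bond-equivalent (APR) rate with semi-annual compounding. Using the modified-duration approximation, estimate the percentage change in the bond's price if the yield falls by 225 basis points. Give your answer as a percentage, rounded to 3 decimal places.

Periodic yield y = 0.0545. Modified duration first:
  t   CF        PV=CF/(1+0.0545)^t    t·PV
  1         0.25         0.2371         0.2371
  2         0.25         0.2248         0.4497
  3         0.25         0.2132         0.6396
  4         0.25         0.2022         0.8087
  5         0.25         0.1917         0.9587
  6         0.25         0.1818         1.0910
  7         0.25         0.1724         1.2070
  8       100.25        65.5710       524.5679
  Σ                     66.9943       529.9596
P = 66.9943; D_Mac = 7.91052 half-year periods = 3.95526 yrs; D_mod = 3.95526/(1+0.0545) = 3.75084 yrs.
ΔP/P ≈ -D_mod · Δy = -3.75084 × (-0.0225) = +0.084394 = +8.4394%.

+8.439%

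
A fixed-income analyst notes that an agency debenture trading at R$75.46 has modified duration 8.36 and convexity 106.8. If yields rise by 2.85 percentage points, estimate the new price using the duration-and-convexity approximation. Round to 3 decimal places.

R$60.754

Duration effect: -D_mod·Δy = -8.36 × (+0.0285) = -0.238260
Convexity effect: ½·C·(Δy)² = 0.5 × 106.8 × (0.0285)² = +0.04337415
ΔP/P ≈ -0.238260 + 0.04337415 = -0.19488585
New price ≈ 75.46 × (1 - 0.19488585) = 60.753913759.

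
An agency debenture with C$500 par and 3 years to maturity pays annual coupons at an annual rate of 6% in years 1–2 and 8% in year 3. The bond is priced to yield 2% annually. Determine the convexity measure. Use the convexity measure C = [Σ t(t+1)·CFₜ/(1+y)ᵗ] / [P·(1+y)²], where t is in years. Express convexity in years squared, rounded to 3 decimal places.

With y = 0.02:
  t   CF        PV=CF/(1+0.02)^t    t·PV        t(t+1)·PV
  1        30.00        29.4118        29.4118          58.8235
  2        30.00        28.8351        57.6701         173.0104
  3       540.00       508.8541     1,526.5622       6,106.2487
  Σ                    567.1009     1,613.6441       6,338.0826
P = 567.1009.
Convexity = Σ t(t+1)·PV / [P·(1+y)²] = 6,338.0826 / (567.1009 × 1.040400) = 10.74230.

10.742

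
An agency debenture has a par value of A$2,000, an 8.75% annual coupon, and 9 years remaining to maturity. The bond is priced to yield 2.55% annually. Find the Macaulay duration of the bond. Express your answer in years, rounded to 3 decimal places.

Periodic yield y = 0.0255. Discount each cash flow and weight by its year:
  t   CF        PV=CF/(1+0.0255)^t    t·PV
  1       175.00       170.6485       170.6485
  2       175.00       166.4051       332.8103
  3       175.00       162.2673       486.8020
  4       175.00       158.2324       632.9296
  5       175.00       154.2978       771.4890
  6       175.00       150.4610       902.7662
  7       175.00       146.7197     1,027.0378
  8       175.00       143.0714     1,144.5709
  9     2,175.00     1,733.9568    15,605.6114
  Σ                  2,986.0600    21,074.6656
Price P = Σ PV = 2,986.0600.
Macaulay duration = Σ(t·PV) / P = 21,074.6656 / 2,986.0600 = 7.05768 years.

7.058 years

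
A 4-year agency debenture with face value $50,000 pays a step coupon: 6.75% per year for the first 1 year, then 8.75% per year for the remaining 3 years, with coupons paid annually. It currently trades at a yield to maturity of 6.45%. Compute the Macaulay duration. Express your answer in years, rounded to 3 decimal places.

Periodic yield y = 0.0645. Discount each cash flow and weight by its year:
  t   CF        PV=CF/(1+0.0645)^t    t·PV
  1     3,375.00     3,170.5026     3,170.5026
  2     4,375.00     3,860.8838     7,721.7675
  3     4,375.00     3,626.9458    10,880.8373
  4    54,375.00    42,346.4109   169,385.6434
  Σ                 53,004.7429   191,158.7508
Price P = Σ PV = 53,004.7429.
Macaulay duration = Σ(t·PV) / P = 191,158.7508 / 53,004.7429 = 3.60645 years.

3.606 years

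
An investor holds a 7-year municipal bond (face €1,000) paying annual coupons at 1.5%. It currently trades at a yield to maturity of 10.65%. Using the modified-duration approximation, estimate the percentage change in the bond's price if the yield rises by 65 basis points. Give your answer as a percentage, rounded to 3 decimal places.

-3.859%

Periodic yield y = 0.1065. Modified duration first:
  t   CF        PV=CF/(1+0.1065)^t    t·PV
  1        15.00        13.5563        13.5563
  2        15.00        12.2515        24.5030
  3        15.00        11.0723        33.2168
  4        15.00        10.0066        40.0263
  5        15.00         9.0435        45.2173
  6        15.00         8.1730        49.0381
  7     1,015.00       499.8114     3,498.6795
  Σ                    563.9144     3,704.2372
P = 563.9144; D_Mac = 6.56879 yrs; D_mod = 6.56879/(1+0.1065) = 5.93655 yrs.
ΔP/P ≈ -D_mod · Δy = -5.93655 × (+0.0065) = -0.038588 = -3.8588%.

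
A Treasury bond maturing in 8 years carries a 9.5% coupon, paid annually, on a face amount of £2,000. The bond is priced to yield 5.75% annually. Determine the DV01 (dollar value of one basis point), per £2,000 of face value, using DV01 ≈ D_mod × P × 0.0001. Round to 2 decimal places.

£1.44

Periodic yield y = 0.0575.
  t   CF        PV=CF/(1+0.0575)^t    t·PV
  1       190.00       179.6690       179.6690
  2       190.00       169.8998       339.7996
  3       190.00       160.6617       481.9852
  4       190.00       151.9260       607.7040
  5       190.00       143.6652       718.3262
  6       190.00       135.8537       815.1220
  7       190.00       128.4668       899.2677
  8     2,190.00     1,400.2356    11,201.8846
  Σ                  2,470.3779    15,243.7583
P = 2,470.3779; D_Mac = 6.17062 yrs; D_mod = 5.83510 yrs.
DV01 ≈ 5.83510 × 2,470.3779 × 0.0001 = 1.441490.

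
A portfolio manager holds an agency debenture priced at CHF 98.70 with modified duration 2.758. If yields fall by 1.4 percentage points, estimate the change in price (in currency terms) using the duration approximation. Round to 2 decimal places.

+CHF 3.81

Duration approximation: ΔP/P ≈ -D_mod · Δy = -2.758 × (-0.014) = +0.038612.
ΔP ≈ 98.70 × (+0.038612) = +3.8110044.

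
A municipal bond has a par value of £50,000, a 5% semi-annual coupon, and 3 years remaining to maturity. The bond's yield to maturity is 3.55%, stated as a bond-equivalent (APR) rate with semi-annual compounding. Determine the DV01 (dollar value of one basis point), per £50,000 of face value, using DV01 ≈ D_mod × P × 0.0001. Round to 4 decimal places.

Periodic yield y = 0.01775.
  t   CF        PV=CF/(1+0.01775)^t    t·PV
  1     1,250.00     1,228.1995     1,228.1995
  2     1,250.00     1,206.7791     2,413.5583
  3     1,250.00     1,185.7324     3,557.1971
  4     1,250.00     1,165.0527     4,660.2108
  5     1,250.00     1,144.7337     5,723.6684
  6    51,250.00    46,115.5299   276,693.1794
  Σ                 52,046.0272   294,276.0134
P = 52,046.0272; D_Mac = 5.65415 half-year periods = 2.82707 yrs; D_mod = 2.77777 yrs.
DV01 ≈ 2.77777 × 52,046.0272 × 0.0001 = 14.457186.

£14.4572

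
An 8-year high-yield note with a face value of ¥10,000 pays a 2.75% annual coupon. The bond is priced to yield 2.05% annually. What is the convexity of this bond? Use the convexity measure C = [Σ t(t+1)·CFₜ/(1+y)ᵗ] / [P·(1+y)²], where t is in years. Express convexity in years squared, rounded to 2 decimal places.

61.23

With y = 0.0205:
  t   CF        PV=CF/(1+0.0205)^t    t·PV        t(t+1)·PV
  1       275.00       269.4757       269.4757         538.9515
  2       275.00       264.0625       528.1249       1,584.3748
  3       275.00       258.7579       776.2738       3,105.0951
  4       275.00       253.5600     1,014.2398       5,071.1990
  5       275.00       248.4664     1,242.3319       7,453.9917
  6       275.00       243.4751     1,460.8509      10,225.9562
  7       275.00       238.5842     1,670.0892      13,360.7137
  8    10,275.00     8,735.2987    69,882.3893     628,941.5036
  Σ                 10,511.6805    76,843.7756     670,281.7856
P = 10,511.6805.
Convexity = Σ t(t+1)·PV / [P·(1+y)²] = 670,281.7856 / (10,511.6805 × 1.041420) = 61.22929.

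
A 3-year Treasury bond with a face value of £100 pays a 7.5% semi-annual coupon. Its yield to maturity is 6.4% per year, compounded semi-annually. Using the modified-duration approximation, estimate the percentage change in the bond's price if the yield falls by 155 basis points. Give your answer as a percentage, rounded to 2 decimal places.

Periodic yield y = 0.032. Modified duration first:
  t   CF        PV=CF/(1+0.032)^t    t·PV
  1         3.75         3.6337         3.6337
  2         3.75         3.5210         7.0421
  3         3.75         3.4119        10.2356
  4         3.75         3.3061        13.2243
  5         3.75         3.2036        16.0178
  6       103.75        85.8835       515.3012
  Σ                    102.9598       565.4547
P = 102.9598; D_Mac = 5.49199 half-year periods = 2.74600 yrs; D_mod = 2.74600/(1+0.032) = 2.66085 yrs.
ΔP/P ≈ -D_mod · Δy = -2.66085 × (-0.0155) = +0.041243 = +4.1243%.

+4.12%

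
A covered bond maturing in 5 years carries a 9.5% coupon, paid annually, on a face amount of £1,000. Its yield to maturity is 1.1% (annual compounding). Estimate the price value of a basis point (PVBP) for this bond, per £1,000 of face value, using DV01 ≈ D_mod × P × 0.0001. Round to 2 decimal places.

Periodic yield y = 0.011.
  t   CF        PV=CF/(1+0.011)^t    t·PV
  1        95.00        93.9664        93.9664
  2        95.00        92.9440       185.8880
  3        95.00        91.9327       275.7982
  4        95.00        90.9325       363.7299
  5     1,095.00     1,036.7125     5,183.5626
  Σ                  1,406.4881     6,102.9450
P = 1,406.4881; D_Mac = 4.33914 yrs; D_mod = 4.29193 yrs.
DV01 ≈ 4.29193 × 1,406.4881 × 0.0001 = 0.603654.

£0.60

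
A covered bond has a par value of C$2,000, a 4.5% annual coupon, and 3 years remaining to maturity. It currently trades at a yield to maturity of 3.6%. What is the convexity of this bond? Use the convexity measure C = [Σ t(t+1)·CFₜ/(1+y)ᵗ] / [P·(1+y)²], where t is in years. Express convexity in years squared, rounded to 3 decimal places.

10.557

With y = 0.036:
  t   CF        PV=CF/(1+0.036)^t    t·PV        t(t+1)·PV
  1        90.00        86.8726        86.8726         173.7452
  2        90.00        83.8538       167.7077         503.1231
  3     2,090.00     1,879.6069     5,638.8206      22,555.2822
  Σ                  2,050.3333     5,893.4008      23,232.1505
P = 2,050.3333.
Convexity = Σ t(t+1)·PV / [P·(1+y)²] = 23,232.1505 / (2,050.3333 × 1.073296) = 10.55712.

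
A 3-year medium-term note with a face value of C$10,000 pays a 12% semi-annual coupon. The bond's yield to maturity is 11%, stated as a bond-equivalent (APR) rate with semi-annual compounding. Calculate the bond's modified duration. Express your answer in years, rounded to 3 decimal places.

Periodic yield y = 0.055. First find Macaulay duration:
  t   CF        PV=CF/(1+0.055)^t    t·PV
  1       600.00       568.7204       568.7204
  2       600.00       539.0714     1,078.1429
  3       600.00       510.9682     1,532.9046
  4       600.00       484.3300     1,937.3202
  5       600.00       459.0806     2,295.4031
  6    10,600.00     7,687.6058    46,125.6350
  Σ                 10,249.7765    53,538.1261
P = 10,249.7765; Macaulay duration = 53,538.1261 / 10,249.7765 = 5.22335 half-year periods = 2.61167 years.
Modified duration = D_Mac / (1 + y) = 2.61167 / 1.055 = 2.47552 years.

2.476 years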